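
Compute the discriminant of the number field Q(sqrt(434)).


For K = Q(sqrt(d)) with d squarefree: disc(K) = d if d = 1 mod 4, and disc(K) = 4d if d = 2 or 3 mod 4.
Here d = 434, and d mod 4 = 2.
d = 2 mod 4, not 1 (O_K = Z[sqrt(d)]), so disc(K) = 4d = 4 * (434) = 1736

1736


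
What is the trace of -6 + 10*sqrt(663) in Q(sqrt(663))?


Tr(a + b*sqrt(d)) = (a + b*sqrt(d)) + (a - b*sqrt(d)) = 2a
= 2 * (-6)
= -12

-12


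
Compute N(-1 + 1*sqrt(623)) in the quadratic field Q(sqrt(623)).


N(a + b*sqrt(d)) = a^2 - d*b^2
= (-1)^2 - (623)*(1)^2
= 1 - 623
= -622

-622


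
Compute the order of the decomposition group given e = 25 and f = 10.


|D_P| = e * f
= 25 * 10
= 250

250


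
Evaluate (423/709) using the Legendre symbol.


p = 709 is prime, so compute (423/709) with the reciprocity algorithm (Jacobi-symbol steps: pull out 2s via (2/n), flip via reciprocity, reduce):
  reciprocity: (423/709) -> +(709/423)
  reduce: (286/423)
  pull out 2: (2/423) = +1  (since 423 mod 8 = 7)
  reciprocity: (143/423) -> -(423/143)
  reduce: (137/143)
  reciprocity: (137/143) -> +(143/137)
  reduce: (6/137)
  pull out 2: (2/137) = +1  (since 137 mod 8 = 1)
  reciprocity: (3/137) -> +(137/3)
  reduce: (2/3)
  pull out 2: (2/3) = -1  (since 3 mod 8 = 3)
  (1/3) = 1
Product of signs = 1
(423/709) = 1

1


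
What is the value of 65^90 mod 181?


p = 181 is prime and the exponent is (p-1)/2 = 90, so by Euler's criterion 65^90 = (65/181) = +1 or -1 mod 181.
Compute by square-and-multiply:
  90 = 64 + 16 + 8 + 2 (binary 1011010)
  Repeated squaring mod 181: 65^1 = 65, 65^2 = 62, 65^4 = 43, 65^8 = 39, 65^16 = 73, 65^32 = 80, 65^64 = 65
  65^90 = 65^64 * 65^16 * 65^8 * 65^2 = 65 * 73 * 39 * 62 mod 181
    65 * 73 = 4745 = 39 mod 181
    39 * 39 = 1521 = 73 mod 181
    73 * 62 = 4526 = 1 mod 181
  65^90 = 1 mod 181
Result 1: 65 is a quadratic residue mod 181.
65^90 mod 181 = 1

1


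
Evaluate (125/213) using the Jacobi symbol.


Compute (125/213) via quadratic reciprocity:
  reciprocity: (125/213) -> +(213/125)
  reduce: (88/125)
  pull out 2: (2/125) = -1  (since 125 mod 8 = 5)
  pull out 2: (2/125) = -1  (since 125 mod 8 = 5)
  pull out 2: (2/125) = -1  (since 125 mod 8 = 5)
  reciprocity: (11/125) -> +(125/11)
  reduce: (4/11)
  pull out 2: (2/11) = -1  (since 11 mod 8 = 3)
  pull out 2: (2/11) = -1  (since 11 mod 8 = 3)
  (1/11) = 1
Product of signs = -1

-1


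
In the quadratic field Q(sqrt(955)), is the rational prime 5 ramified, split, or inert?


K = Q(sqrt(955)). Since d mod 4 = 3, disc(K) = 3820.
Check p | disc: 3820 mod 5 = 0.
p divides disc, so p ramifies: (p) = P^2 with e=2, f=1, g=1.
Therefore p is ramified.

ramified


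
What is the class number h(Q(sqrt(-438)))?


K = Q(sqrt(-438)). d mod 4 = 2, so D = disc(K) = 4d = -1752
h(K) equals the number of primitive reduced positive-definite forms (a, b, c) = a*x^2 + b*x*y + c*y^2 with b^2 - 4ac = D,
where reduced means |b| <= a <= c, with b >= 0 whenever |b| = a or a = c, and primitive means gcd(a, b, c) = 1.
Reduced forces 3a^2 <= |D| = 1752, so 1 <= a <= 24; b must have the parity of D, and c = (b^2 - D)/(4a) must be an integer >= a.
Enumerate a = 1..24, b in [-a, a]:
  a=1: (1, 0, 438)  [1]
  a=2: (2, 0, 219)  [1]
  a=3: (3, 0, 146)  [1]
  a=4..5: none
  a=6: (6, 0, 73)  [1]
  a=7..12: none
  a=13: (13, -4, 34), (13, 4, 34)  [2]
  a=14..16: none
  a=17: (17, -4, 26), (17, 4, 26)  [2]
  a=18..24: none
Total reduced forms: 1 + 1 + 1 + 1 + 2 + 2 = 8
h = 8

8


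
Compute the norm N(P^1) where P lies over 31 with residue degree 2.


N(P^a) = p^(a*f)
= 31^(1*2)
= 31^2
= 961

961


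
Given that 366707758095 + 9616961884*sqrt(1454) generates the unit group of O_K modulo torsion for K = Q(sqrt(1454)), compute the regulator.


epsilon = 366707758095 + 9616961884*sqrt(1454)
= 7.3342e+11
R = ln(7.3342e+11)
= 27.3210

27.3210


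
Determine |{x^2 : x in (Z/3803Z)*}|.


For prime p, the number of non-zero quadratic residues is (p-1)/2.
= (3803-1)/2
= 1901

1901


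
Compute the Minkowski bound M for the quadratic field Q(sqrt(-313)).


d = -313, d mod 4 = 3, so disc(K) = 4d = -1252; |disc(K)| = 1252
Imaginary quadratic field, so n = 2, s = r2 = 1, r1 = 0
M = (n!/n^n) * (4/pi)^s * sqrt(|disc(K)|) = (2!/2^2) * (4/pi)^1 * sqrt(1252)
= 0.5 * 1.273240 * 35.383612
= 22.5259

22.5259


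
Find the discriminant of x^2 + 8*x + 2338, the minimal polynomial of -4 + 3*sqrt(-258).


The element -4 + 3*sqrt(-258) has minimal polynomial:
x^2 + 8*x + 2338
Discriminant = (8)^2 - 4*(2338)
= 64 - 9352
= -9288

-9288


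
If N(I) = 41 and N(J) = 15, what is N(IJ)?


N(IJ) = N(I) * N(J)
= 41 * 15
= 615

615


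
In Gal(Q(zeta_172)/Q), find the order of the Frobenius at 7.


The Frobenius at p in Gal(Q(zeta_n)/Q) = (Z/nZ)* is the class of p, so its order is ord_172(7), the smallest k >= 1 with 7^k = 1 mod 172.
n = 172 = 2^2 * 43, phi(172) = 84; the order divides phi(n).
Divisors of 84: 1, 2, 3, 4, 6, 7, 12, 14, 21, 28, 42, 84
Repeated squaring mod 172: 7^1 = 7, 7^2 = 49, 7^4 = 165, 7^8 = 49, 7^16 = 165, 7^32 = 49, 7^64 = 165
Test divisors in increasing order:
  k=1: 7^1 = 7 mod 172
  k=2: 7^2 = 49 mod 172
  k=3: 7^3 = 49 * 7 = 171 mod 172
  k=4: 7^4 = 165 mod 172
  k=6: 7^6 = 165 * 49 = 1 mod 172  <- first divisor giving 1
Order = 6

6


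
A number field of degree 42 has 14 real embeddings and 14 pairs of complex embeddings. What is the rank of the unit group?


By Dirichlet's unit theorem:
rank = r1 + r2 - 1
= 14 + 14 - 1
= 27

27


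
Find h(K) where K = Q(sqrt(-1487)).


K = Q(sqrt(-1487)). d mod 4 = 1, so D = disc(K) = d = -1487
h(K) equals the number of primitive reduced positive-definite forms (a, b, c) = a*x^2 + b*x*y + c*y^2 with b^2 - 4ac = D,
where reduced means |b| <= a <= c, with b >= 0 whenever |b| = a or a = c, and primitive means gcd(a, b, c) = 1.
Reduced forces 3a^2 <= |D| = 1487, so 1 <= a <= 22; b must have the parity of D, and c = (b^2 - D)/(4a) must be an integer >= a.
Enumerate a = 1..22, b in [-a, a]:
  a=1: (1, 1, 372)  [1]
  a=2: (2, -1, 186), (2, 1, 186)  [2]
  a=3: (3, -1, 124), (3, 1, 124)  [2]
  a=4: (4, -1, 93), (4, 1, 93)  [2]
  a=5: none
  a=6: (6, -5, 63), (6, -1, 62), (6, 1, 62), (6, 5, 63)  [4]
  a=7: (7, -5, 54), (7, 5, 54)  [2]
  a=8: (8, -7, 48), (8, 7, 48)  [2]
  a=9: (9, -5, 42), (9, 5, 42)  [2]
  a=10: none
  a=11: (11, -3, 34), (11, 3, 34)  [2]
  a=12: (12, -7, 32), (12, -1, 31), (12, 1, 31), (12, 7, 32)  [4]
  a=13: none
  a=14: (14, -9, 28), (14, -5, 27), (14, 5, 27), (14, 9, 28)  [4]
  a=15: none
  a=16: (16, -7, 24), (16, 7, 24)  [2]
  a=17: (17, -3, 22), (17, 3, 22)  [2]
  a=18: (18, -13, 23), (18, -5, 21), (18, 5, 21), (18, 13, 23)  [4]
  a=19..20: none
  a=21: (21, -19, 22), (21, 19, 22)  [2]
  a=22: none
Total reduced forms: 1 + 2 + 2 + 2 + 4 + 2 + 2 + 2 + 2 + 4 + 4 + 2 + 2 + 4 + 2 = 37
h = 37

37


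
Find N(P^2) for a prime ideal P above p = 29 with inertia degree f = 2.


N(P^a) = p^(a*f)
= 29^(2*2)
= 29^4
= 707281

707281


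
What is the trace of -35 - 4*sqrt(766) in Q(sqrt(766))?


Tr(a + b*sqrt(d)) = (a + b*sqrt(d)) + (a - b*sqrt(d)) = 2a
= 2 * (-35)
= -70

-70


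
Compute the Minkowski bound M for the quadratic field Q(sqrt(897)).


d = 897, d mod 4 = 1, so disc(K) = d = 897; |disc(K)| = 897
Real quadratic field, so n = 2, s = r2 = 0, r1 = 2
M = (n!/n^n) * (4/pi)^s * sqrt(|disc(K)|) = (2!/2^2) * (4/pi)^0 * sqrt(897)
= 0.5 * 1.000000 * 29.949958
= 14.9750

14.9750


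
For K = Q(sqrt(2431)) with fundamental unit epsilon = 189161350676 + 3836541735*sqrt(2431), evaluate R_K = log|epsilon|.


epsilon = 189161350676 + 3836541735*sqrt(2431)
= 3.7832e+11
R = ln(3.7832e+11)
= 26.6590

26.6590


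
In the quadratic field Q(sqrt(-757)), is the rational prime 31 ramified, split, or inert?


K = Q(sqrt(-757)). Since d mod 4 = 3, disc(K) = -3028.
Check p | disc: -3028 mod 31 = 10.
p does not divide disc. Compute Legendre symbol (d/p):
18^((31-1)/2) mod 31 = 1
(d/p) = 1, so p splits: (p) = P*P' with e=1, f=1, g=2.
Therefore p is split.

split


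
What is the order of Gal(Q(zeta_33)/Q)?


|Gal(Q(zeta_33)/Q)| = phi(33)
= 20

20


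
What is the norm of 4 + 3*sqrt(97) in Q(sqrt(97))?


N(a + b*sqrt(d)) = a^2 - d*b^2
= (4)^2 - (97)*(3)^2
= 16 - 873
= -857

-857


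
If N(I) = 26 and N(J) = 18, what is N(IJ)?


N(IJ) = N(I) * N(J)
= 26 * 18
= 468

468


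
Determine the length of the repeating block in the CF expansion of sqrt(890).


Run the CF algorithm for sqrt(890).
a_0 = floor(sqrt(890)) = 29; set m_0=0, q_0=1.
Recurrence: m' = q*a - m,  q' = (d - m'^2)/q,  a' = floor((a_0 + m')/q').
  step 1: m=29, q=49, a=1
  step 2: m=20, q=10, a=4
  step 3: m=20, q=49, a=1
  step 4: m=29, q=1, a=58
a_4 = 2*a_0 = 58, so the period closes here.
sqrt(890) = [29; 1, 4, 1, 58]
Period length = 4

4


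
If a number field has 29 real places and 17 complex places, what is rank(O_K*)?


By Dirichlet's unit theorem:
rank = r1 + r2 - 1
= 29 + 17 - 1
= 45

45


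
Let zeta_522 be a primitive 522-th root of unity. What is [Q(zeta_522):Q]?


The degree equals Euler's totient phi(522).
522 = 2 * 3^2 * 29
phi(522) = 168

168


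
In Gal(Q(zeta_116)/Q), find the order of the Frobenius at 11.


The Frobenius at p in Gal(Q(zeta_n)/Q) = (Z/nZ)* is the class of p, so its order is ord_116(11), the smallest k >= 1 with 11^k = 1 mod 116.
n = 116 = 2^2 * 29, phi(116) = 56; the order divides phi(n).
Divisors of 56: 1, 2, 4, 7, 8, 14, 28, 56
Repeated squaring mod 116: 11^1 = 11, 11^2 = 5, 11^4 = 25, 11^8 = 45, 11^16 = 53, 11^32 = 25
Test divisors in increasing order:
  k=1: 11^1 = 11 mod 116
  k=2: 11^2 = 5 mod 116
  k=4: 11^4 = 25 mod 116
  k=7: 11^7 = 25 * 5 * 11 = 99 mod 116
  k=8: 11^8 = 45 mod 116
  k=14: 11^14 = 45 * 25 * 5 = 57 mod 116
  k=28: 11^28 = 53 * 45 * 25 = 1 mod 116  <- first divisor giving 1
Order = 28

28


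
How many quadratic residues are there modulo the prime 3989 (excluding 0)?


For prime p, the number of non-zero quadratic residues is (p-1)/2.
= (3989-1)/2
= 1994

1994


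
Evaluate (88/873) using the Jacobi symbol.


Compute (88/873) via quadratic reciprocity:
  pull out 2: (2/873) = +1  (since 873 mod 8 = 1)
  pull out 2: (2/873) = +1  (since 873 mod 8 = 1)
  pull out 2: (2/873) = +1  (since 873 mod 8 = 1)
  reciprocity: (11/873) -> +(873/11)
  reduce: (4/11)
  pull out 2: (2/11) = -1  (since 11 mod 8 = 3)
  pull out 2: (2/11) = -1  (since 11 mod 8 = 3)
  (1/11) = 1
Product of signs = 1

1


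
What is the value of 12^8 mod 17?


p = 17 is prime and the exponent is (p-1)/2 = 8, so by Euler's criterion 12^8 = (12/17) = +1 or -1 mod 17.
Compute by square-and-multiply:
  8 = 8 (binary 1000)
  Repeated squaring mod 17: 12^1 = 12, 12^2 = 8, 12^4 = 13, 12^8 = 16
  12^8 = 16 mod 17
Result 16 = p - 1 = -1 mod 17: 12 is a quadratic non-residue mod 17. As a residue in [0, p-1] the value is 16.
12^8 mod 17 = 16

16


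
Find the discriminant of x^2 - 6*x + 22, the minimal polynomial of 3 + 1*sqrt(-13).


The element 3 + 1*sqrt(-13) has minimal polynomial:
x^2 - 6*x + 22
Discriminant = (-6)^2 - 4*(22)
= 36 - 88
= -52

-52


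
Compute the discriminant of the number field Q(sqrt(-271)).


For K = Q(sqrt(d)) with d squarefree: disc(K) = d if d = 1 mod 4, and disc(K) = 4d if d = 2 or 3 mod 4.
Here d = -271, and d mod 4 = 1.
d = 1 mod 4 (O_K = Z[(1+sqrt(d))/2]), so disc(K) = d = -271

-271


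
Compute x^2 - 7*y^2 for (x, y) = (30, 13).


x^2 - d*y^2
= 30^2 - 7*13^2
= 900 - 1183
= -283

-283


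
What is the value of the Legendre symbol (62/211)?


p = 211 is prime, so compute (62/211) with the reciprocity algorithm (Jacobi-symbol steps: pull out 2s via (2/n), flip via reciprocity, reduce):
  pull out 2: (2/211) = -1  (since 211 mod 8 = 3)
  reciprocity: (31/211) -> -(211/31)
  reduce: (25/31)
  reciprocity: (25/31) -> +(31/25)
  reduce: (6/25)
  pull out 2: (2/25) = +1  (since 25 mod 8 = 1)
  reciprocity: (3/25) -> +(25/3)
  reduce: (1/3)
  (1/3) = 1
Product of signs = 1
(62/211) = 1

1


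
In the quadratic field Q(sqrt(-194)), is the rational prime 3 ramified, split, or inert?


K = Q(sqrt(-194)). Since d mod 4 = 2, disc(K) = -776.
Check p | disc: -776 mod 3 = 1.
p does not divide disc. Compute Legendre symbol (d/p):
1^((3-1)/2) mod 3 = 1
(d/p) = 1, so p splits: (p) = P*P' with e=1, f=1, g=2.
Therefore p is split.

split


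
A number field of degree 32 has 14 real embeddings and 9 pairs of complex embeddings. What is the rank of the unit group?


By Dirichlet's unit theorem:
rank = r1 + r2 - 1
= 14 + 9 - 1
= 22

22


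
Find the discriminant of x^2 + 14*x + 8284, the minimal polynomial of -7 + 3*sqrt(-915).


The element -7 + 3*sqrt(-915) has minimal polynomial:
x^2 + 14*x + 8284
Discriminant = (14)^2 - 4*(8284)
= 196 - 33136
= -32940

-32940


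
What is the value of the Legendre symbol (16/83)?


p = 83 is prime, so compute (16/83) with the reciprocity algorithm (Jacobi-symbol steps: pull out 2s via (2/n), flip via reciprocity, reduce):
  pull out 2: (2/83) = -1  (since 83 mod 8 = 3)
  pull out 2: (2/83) = -1  (since 83 mod 8 = 3)
  pull out 2: (2/83) = -1  (since 83 mod 8 = 3)
  pull out 2: (2/83) = -1  (since 83 mod 8 = 3)
  (1/83) = 1
Product of signs = 1
(16/83) = 1

1


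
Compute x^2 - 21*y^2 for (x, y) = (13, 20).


x^2 - d*y^2
= 13^2 - 21*20^2
= 169 - 8400
= -8231

-8231


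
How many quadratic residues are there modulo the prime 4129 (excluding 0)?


For prime p, the number of non-zero quadratic residues is (p-1)/2.
= (4129-1)/2
= 2064

2064


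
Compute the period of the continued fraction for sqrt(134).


Run the CF algorithm for sqrt(134).
a_0 = floor(sqrt(134)) = 11; set m_0=0, q_0=1.
Recurrence: m' = q*a - m,  q' = (d - m'^2)/q,  a' = floor((a_0 + m')/q').
  step 1: m=11, q=13, a=1
  step 2: m=2, q=10, a=1
  step 3: m=8, q=7, a=2
  step 4: m=6, q=14, a=1
  step 5: m=8, q=5, a=3
  step 6: m=7, q=17, a=1
  step 7: m=10, q=2, a=10
  step 8: m=10, q=17, a=1
  step 9: m=7, q=5, a=3
  step 10: m=8, q=14, a=1
  step 11: m=6, q=7, a=2
  step 12: m=8, q=10, a=1
  step 13: m=2, q=13, a=1
  step 14: m=11, q=1, a=22
a_14 = 2*a_0 = 22, so the period closes here.
sqrt(134) = [11; 1, 1, 2, 1, 3, 1, 10, 1, 3, 1, 2, 1, 1, 22]
Period length = 14

14


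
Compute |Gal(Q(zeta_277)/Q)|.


|Gal(Q(zeta_277)/Q)| = phi(277)
= 276

276


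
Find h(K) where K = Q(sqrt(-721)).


K = Q(sqrt(-721)). d mod 4 = 3, so D = disc(K) = 4d = -2884
h(K) equals the number of primitive reduced positive-definite forms (a, b, c) = a*x^2 + b*x*y + c*y^2 with b^2 - 4ac = D,
where reduced means |b| <= a <= c, with b >= 0 whenever |b| = a or a = c, and primitive means gcd(a, b, c) = 1.
Reduced forces 3a^2 <= |D| = 2884, so 1 <= a <= 31; b must have the parity of D, and c = (b^2 - D)/(4a) must be an integer >= a.
Enumerate a = 1..31, b in [-a, a]:
  a=1: (1, 0, 721)  [1]
  a=2: (2, 2, 361)  [1]
  a=3..4: none
  a=5: (5, -4, 145), (5, 4, 145)  [2]
  a=6: none
  a=7: (7, 0, 103)  [1]
  a=8..9: none
  a=10: (10, -6, 73), (10, 6, 73)  [2]
  a=11: (11, -8, 67), (11, 8, 67)  [2]
  a=12..13: none
  a=14: (14, 14, 55)  [1]
  a=15..18: none
  a=19: (19, -2, 38), (19, 2, 38)  [2]
  a=20..21: none
  a=22: (22, -14, 35), (22, 14, 35)  [2]
  a=23..24: none
  a=25: (25, -4, 29), (25, 4, 29)  [2]
  a=26..31: none
Total reduced forms: 1 + 1 + 2 + 1 + 2 + 2 + 1 + 2 + 2 + 2 = 16
h = 16

16


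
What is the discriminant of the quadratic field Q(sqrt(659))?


For K = Q(sqrt(d)) with d squarefree: disc(K) = d if d = 1 mod 4, and disc(K) = 4d if d = 2 or 3 mod 4.
Here d = 659, and d mod 4 = 3.
d = 3 mod 4, not 1 (O_K = Z[sqrt(d)]), so disc(K) = 4d = 4 * (659) = 2636

2636


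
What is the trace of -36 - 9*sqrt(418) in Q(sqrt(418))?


Tr(a + b*sqrt(d)) = (a + b*sqrt(d)) + (a - b*sqrt(d)) = 2a
= 2 * (-36)
= -72

-72


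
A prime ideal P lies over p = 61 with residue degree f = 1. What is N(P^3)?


N(P^a) = p^(a*f)
= 61^(3*1)
= 61^3
= 226981

226981


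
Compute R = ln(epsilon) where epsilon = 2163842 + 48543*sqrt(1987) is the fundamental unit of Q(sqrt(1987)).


epsilon = 2163842 + 48543*sqrt(1987)
= 4.3277e+06
R = ln(4.3277e+06)
= 15.2805

15.2805


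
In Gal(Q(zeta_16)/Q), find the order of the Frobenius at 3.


The Frobenius at p in Gal(Q(zeta_n)/Q) = (Z/nZ)* is the class of p, so its order is ord_16(3), the smallest k >= 1 with 3^k = 1 mod 16.
n = 16 = 2^4, phi(16) = 8; the order divides phi(n).
Divisors of 8: 1, 2, 4, 8
Repeated squaring mod 16: 3^1 = 3, 3^2 = 9, 3^4 = 1, 3^8 = 1
Test divisors in increasing order:
  k=1: 3^1 = 3 mod 16
  k=2: 3^2 = 9 mod 16
  k=4: 3^4 = 1 mod 16  <- first divisor giving 1
Order = 4

4


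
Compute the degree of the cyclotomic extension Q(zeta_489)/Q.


The degree equals Euler's totient phi(489).
489 = 3 * 163
phi(489) = 324

324


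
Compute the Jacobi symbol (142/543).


Compute (142/543) via quadratic reciprocity:
  pull out 2: (2/543) = +1  (since 543 mod 8 = 7)
  reciprocity: (71/543) -> -(543/71)
  reduce: (46/71)
  pull out 2: (2/71) = +1  (since 71 mod 8 = 7)
  reciprocity: (23/71) -> -(71/23)
  reduce: (2/23)
  pull out 2: (2/23) = +1  (since 23 mod 8 = 7)
  (1/23) = 1
Product of signs = 1

1


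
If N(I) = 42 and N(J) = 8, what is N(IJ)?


N(IJ) = N(I) * N(J)
= 42 * 8
= 336

336


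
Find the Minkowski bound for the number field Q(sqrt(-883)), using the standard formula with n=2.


d = -883, d mod 4 = 1, so disc(K) = d = -883; |disc(K)| = 883
Imaginary quadratic field, so n = 2, s = r2 = 1, r1 = 0
M = (n!/n^n) * (4/pi)^s * sqrt(|disc(K)|) = (2!/2^2) * (4/pi)^1 * sqrt(883)
= 0.5 * 1.273240 * 29.715316
= 18.9174

18.9174


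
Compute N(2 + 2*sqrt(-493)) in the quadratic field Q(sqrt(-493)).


N(a + b*sqrt(d)) = a^2 - d*b^2
= (2)^2 - (-493)*(2)^2
= 4 + 1972
= 1976

1976


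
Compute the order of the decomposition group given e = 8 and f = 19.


|D_P| = e * f
= 8 * 19
= 152

152


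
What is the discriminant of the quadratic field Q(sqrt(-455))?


For K = Q(sqrt(d)) with d squarefree: disc(K) = d if d = 1 mod 4, and disc(K) = 4d if d = 2 or 3 mod 4.
Here d = -455, and d mod 4 = 1.
d = 1 mod 4 (O_K = Z[(1+sqrt(d))/2]), so disc(K) = d = -455

-455


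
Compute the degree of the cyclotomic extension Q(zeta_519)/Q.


The degree equals Euler's totient phi(519).
519 = 3 * 173
phi(519) = 344

344


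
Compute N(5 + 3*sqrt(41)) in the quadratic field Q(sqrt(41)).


N(a + b*sqrt(d)) = a^2 - d*b^2
= (5)^2 - (41)*(3)^2
= 25 - 369
= -344

-344


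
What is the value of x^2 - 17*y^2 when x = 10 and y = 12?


x^2 - d*y^2
= 10^2 - 17*12^2
= 100 - 2448
= -2348

-2348


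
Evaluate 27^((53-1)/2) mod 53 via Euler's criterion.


p = 53 is prime and the exponent is (p-1)/2 = 26, so by Euler's criterion 27^26 = (27/53) = +1 or -1 mod 53.
Compute by square-and-multiply:
  26 = 16 + 8 + 2 (binary 11010)
  Repeated squaring mod 53: 27^1 = 27, 27^2 = 40, 27^4 = 10, 27^8 = 47, 27^16 = 36
  27^26 = 27^16 * 27^8 * 27^2 = 36 * 47 * 40 mod 53
    36 * 47 = 1692 = 49 mod 53
    49 * 40 = 1960 = 52 mod 53
  27^26 = 52 mod 53
Result 52 = p - 1 = -1 mod 53: 27 is a quadratic non-residue mod 53. As a residue in [0, p-1] the value is 52.
27^26 mod 53 = 52

52


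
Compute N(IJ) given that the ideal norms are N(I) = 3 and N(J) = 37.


N(IJ) = N(I) * N(J)
= 3 * 37
= 111

111


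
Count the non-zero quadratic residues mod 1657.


For prime p, the number of non-zero quadratic residues is (p-1)/2.
= (1657-1)/2
= 828

828


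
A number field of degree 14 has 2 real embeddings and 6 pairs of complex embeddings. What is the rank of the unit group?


By Dirichlet's unit theorem:
rank = r1 + r2 - 1
= 2 + 6 - 1
= 7

7


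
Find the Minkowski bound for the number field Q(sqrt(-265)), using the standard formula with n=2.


d = -265, d mod 4 = 3, so disc(K) = 4d = -1060; |disc(K)| = 1060
Imaginary quadratic field, so n = 2, s = r2 = 1, r1 = 0
M = (n!/n^n) * (4/pi)^s * sqrt(|disc(K)|) = (2!/2^2) * (4/pi)^1 * sqrt(1060)
= 0.5 * 1.273240 * 32.557641
= 20.7268

20.7268


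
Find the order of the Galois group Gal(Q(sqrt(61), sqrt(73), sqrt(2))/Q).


The 3 square roots of distinct primes are multiplicatively independent over Q,
so [K:Q] = 2^3 and Gal(K/Q) is isomorphic to (Z/2Z)^3.
|Gal| = 2^3 = 8

8


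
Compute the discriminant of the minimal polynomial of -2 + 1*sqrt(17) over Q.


The element -2 + 1*sqrt(17) has minimal polynomial:
x^2 + 4*x - 13
Discriminant = (4)^2 - 4*(-13)
= 16 + 52
= 68

68


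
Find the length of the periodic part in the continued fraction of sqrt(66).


Run the CF algorithm for sqrt(66).
a_0 = floor(sqrt(66)) = 8; set m_0=0, q_0=1.
Recurrence: m' = q*a - m,  q' = (d - m'^2)/q,  a' = floor((a_0 + m')/q').
  step 1: m=8, q=2, a=8
  step 2: m=8, q=1, a=16
a_2 = 2*a_0 = 16, so the period closes here.
sqrt(66) = [8; 8, 16]
Period length = 2

2


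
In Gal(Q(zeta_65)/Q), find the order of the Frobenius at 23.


The Frobenius at p in Gal(Q(zeta_n)/Q) = (Z/nZ)* is the class of p, so its order is ord_65(23), the smallest k >= 1 with 23^k = 1 mod 65.
n = 65 = 5 * 13, phi(65) = 48; the order divides phi(n).
Divisors of 48: 1, 2, 3, 4, 6, 8, 12, 16, 24, 48
Repeated squaring mod 65: 23^1 = 23, 23^2 = 9, 23^4 = 16, 23^8 = 61, 23^16 = 16, 23^32 = 61
Test divisors in increasing order:
  k=1: 23^1 = 23 mod 65
  k=2: 23^2 = 9 mod 65
  k=3: 23^3 = 9 * 23 = 12 mod 65
  k=4: 23^4 = 16 mod 65
  k=6: 23^6 = 16 * 9 = 14 mod 65
  k=8: 23^8 = 61 mod 65
  k=12: 23^12 = 61 * 16 = 1 mod 65  <- first divisor giving 1
Order = 12

12


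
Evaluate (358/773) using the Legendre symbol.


p = 773 is prime, so compute (358/773) with the reciprocity algorithm (Jacobi-symbol steps: pull out 2s via (2/n), flip via reciprocity, reduce):
  pull out 2: (2/773) = -1  (since 773 mod 8 = 5)
  reciprocity: (179/773) -> +(773/179)
  reduce: (57/179)
  reciprocity: (57/179) -> +(179/57)
  reduce: (8/57)
  pull out 2: (2/57) = +1  (since 57 mod 8 = 1)
  pull out 2: (2/57) = +1  (since 57 mod 8 = 1)
  pull out 2: (2/57) = +1  (since 57 mod 8 = 1)
  (1/57) = 1
Product of signs = -1
(358/773) = -1

-1


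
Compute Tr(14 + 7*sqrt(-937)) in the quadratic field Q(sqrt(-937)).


Tr(a + b*sqrt(d)) = (a + b*sqrt(d)) + (a - b*sqrt(d)) = 2a
= 2 * (14)
= 28

28


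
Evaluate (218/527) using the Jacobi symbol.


Compute (218/527) via quadratic reciprocity:
  pull out 2: (2/527) = +1  (since 527 mod 8 = 7)
  reciprocity: (109/527) -> +(527/109)
  reduce: (91/109)
  reciprocity: (91/109) -> +(109/91)
  reduce: (18/91)
  pull out 2: (2/91) = -1  (since 91 mod 8 = 3)
  reciprocity: (9/91) -> +(91/9)
  reduce: (1/9)
  (1/9) = 1
Product of signs = -1

-1


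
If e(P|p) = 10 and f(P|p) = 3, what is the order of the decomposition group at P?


|D_P| = e * f
= 10 * 3
= 30

30


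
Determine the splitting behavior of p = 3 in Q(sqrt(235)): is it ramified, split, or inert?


K = Q(sqrt(235)). Since d mod 4 = 3, disc(K) = 940.
Check p | disc: 940 mod 3 = 1.
p does not divide disc. Compute Legendre symbol (d/p):
1^((3-1)/2) mod 3 = 1
(d/p) = 1, so p splits: (p) = P*P' with e=1, f=1, g=2.
Therefore p is split.

split


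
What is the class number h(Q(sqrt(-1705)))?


K = Q(sqrt(-1705)). d mod 4 = 3, so D = disc(K) = 4d = -6820
h(K) equals the number of primitive reduced positive-definite forms (a, b, c) = a*x^2 + b*x*y + c*y^2 with b^2 - 4ac = D,
where reduced means |b| <= a <= c, with b >= 0 whenever |b| = a or a = c, and primitive means gcd(a, b, c) = 1.
Reduced forces 3a^2 <= |D| = 6820, so 1 <= a <= 47; b must have the parity of D, and c = (b^2 - D)/(4a) must be an integer >= a.
Enumerate a = 1..47, b in [-a, a]:
  a=1: (1, 0, 1705)  [1]
  a=2: (2, 2, 853)  [1]
  a=3..4: none
  a=5: (5, 0, 341)  [1]
  a=6..9: none
  a=10: (10, 10, 173)  [1]
  a=11: (11, 0, 155)  [1]
  a=12..18: none
  a=19: (19, -18, 94), (19, 18, 94)  [2]
  a=20..21: none
  a=22: (22, 22, 83)  [1]
  a=23..28: none
  a=29: (29, -16, 61), (29, 16, 61)  [2]
  a=30: none
  a=31: (31, 0, 55)  [1]
  a=32..36: none
  a=37: (37, -32, 53), (37, 32, 53)  [2]
  a=38: (38, -18, 47), (38, 18, 47)  [2]
  a=39..42: none
  a=43: (43, 24, 43)  [1]
  a=44..47: none
Total reduced forms: 1 + 1 + 1 + 1 + 1 + 2 + 1 + 2 + 1 + 2 + 2 + 1 = 16
h = 16

16


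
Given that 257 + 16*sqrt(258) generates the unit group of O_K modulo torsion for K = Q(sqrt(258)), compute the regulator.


epsilon = 257 + 16*sqrt(258)
= 513.9981
R = ln(513.9981)
= 6.2422

6.2422


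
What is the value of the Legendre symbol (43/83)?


p = 83 is prime, so compute (43/83) with the reciprocity algorithm (Jacobi-symbol steps: pull out 2s via (2/n), flip via reciprocity, reduce):
  reciprocity: (43/83) -> -(83/43)
  reduce: (40/43)
  pull out 2: (2/43) = -1  (since 43 mod 8 = 3)
  pull out 2: (2/43) = -1  (since 43 mod 8 = 3)
  pull out 2: (2/43) = -1  (since 43 mod 8 = 3)
  reciprocity: (5/43) -> +(43/5)
  reduce: (3/5)
  reciprocity: (3/5) -> +(5/3)
  reduce: (2/3)
  pull out 2: (2/3) = -1  (since 3 mod 8 = 3)
  (1/3) = 1
Product of signs = -1
(43/83) = -1

-1


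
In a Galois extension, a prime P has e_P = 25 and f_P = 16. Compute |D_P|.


|D_P| = e * f
= 25 * 16
= 400

400


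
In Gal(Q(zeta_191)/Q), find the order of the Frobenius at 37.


The Frobenius at p in Gal(Q(zeta_n)/Q) = (Z/nZ)* is the class of p, so its order is ord_191(37), the smallest k >= 1 with 37^k = 1 mod 191.
n = 191 = 191, phi(191) = 190; the order divides phi(n).
Divisors of 190: 1, 2, 5, 10, 19, 38, 95, 190
Repeated squaring mod 191: 37^1 = 37, 37^2 = 32, 37^4 = 69, 37^8 = 177, 37^16 = 5, 37^32 = 25, 37^64 = 52, 37^128 = 30
Test divisors in increasing order:
  k=1: 37^1 = 37 mod 191
  k=2: 37^2 = 32 mod 191
  k=5: 37^5 = 69 * 37 = 70 mod 191
  k=10: 37^10 = 177 * 32 = 125 mod 191
  k=19: 37^19 = 5 * 32 * 37 = 190 mod 191
  k=38: 37^38 = 25 * 69 * 32 = 1 mod 191  <- first divisor giving 1
Order = 38

38


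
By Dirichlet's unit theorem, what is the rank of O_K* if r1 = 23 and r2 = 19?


By Dirichlet's unit theorem:
rank = r1 + r2 - 1
= 23 + 19 - 1
= 41

41


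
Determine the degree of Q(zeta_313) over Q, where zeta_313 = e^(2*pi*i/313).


The degree equals Euler's totient phi(313).
313 = 313
phi(313) = 312

312


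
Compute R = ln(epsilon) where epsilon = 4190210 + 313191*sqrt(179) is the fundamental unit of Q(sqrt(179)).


epsilon = 4190210 + 313191*sqrt(179)
= 8.3804e+06
R = ln(8.3804e+06)
= 15.9414

15.9414


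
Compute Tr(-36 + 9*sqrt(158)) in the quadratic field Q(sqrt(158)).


Tr(a + b*sqrt(d)) = (a + b*sqrt(d)) + (a - b*sqrt(d)) = 2a
= 2 * (-36)
= -72

-72


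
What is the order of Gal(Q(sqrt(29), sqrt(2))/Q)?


The 2 square roots of distinct primes are multiplicatively independent over Q,
so [K:Q] = 2^2 and Gal(K/Q) is isomorphic to (Z/2Z)^2.
|Gal| = 2^2 = 4

4


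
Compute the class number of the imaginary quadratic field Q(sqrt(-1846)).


K = Q(sqrt(-1846)). d mod 4 = 2, so D = disc(K) = 4d = -7384
h(K) equals the number of primitive reduced positive-definite forms (a, b, c) = a*x^2 + b*x*y + c*y^2 with b^2 - 4ac = D,
where reduced means |b| <= a <= c, with b >= 0 whenever |b| = a or a = c, and primitive means gcd(a, b, c) = 1.
Reduced forces 3a^2 <= |D| = 7384, so 1 <= a <= 49; b must have the parity of D, and c = (b^2 - D)/(4a) must be an integer >= a.
Enumerate a = 1..49, b in [-a, a]:
  a=1: (1, 0, 1846)  [1]
  a=2: (2, 0, 923)  [1]
  a=3..4: none
  a=5: (5, -4, 370), (5, 4, 370)  [2]
  a=6: none
  a=7: (7, -6, 265), (7, 6, 265)  [2]
  a=8..9: none
  a=10: (10, -4, 185), (10, 4, 185)  [2]
  a=11..12: none
  a=13: (13, 0, 142)  [1]
  a=14: (14, -8, 133), (14, 8, 133)  [2]
  a=15..18: none
  a=19: (19, -8, 98), (19, 8, 98)  [2]
  a=20..24: none
  a=25: (25, -4, 74), (25, 4, 74)  [2]
  a=26: (26, 0, 71)  [1]
  a=27..30: none
  a=31: (31, -26, 65), (31, 26, 65)  [2]
  a=32..34: none
  a=35: (35, -34, 61), (35, -6, 53), (35, 6, 53), (35, 34, 61)  [4]
  a=36: none
  a=37: (37, -4, 50), (37, 4, 50)  [2]
  a=38: (38, -8, 49), (38, 8, 49)  [2]
  a=39..40: none
  a=41: (41, -18, 47), (41, 18, 47)  [2]
  a=42..49: none
Total reduced forms: 1 + 1 + 2 + 2 + 2 + 1 + 2 + 2 + 2 + 1 + 2 + 4 + 2 + 2 + 2 = 28
h = 28

28


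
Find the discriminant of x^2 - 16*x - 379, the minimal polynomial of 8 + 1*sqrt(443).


The element 8 + 1*sqrt(443) has minimal polynomial:
x^2 - 16*x - 379
Discriminant = (-16)^2 - 4*(-379)
= 256 + 1516
= 1772

1772


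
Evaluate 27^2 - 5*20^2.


x^2 - d*y^2
= 27^2 - 5*20^2
= 729 - 2000
= -1271

-1271


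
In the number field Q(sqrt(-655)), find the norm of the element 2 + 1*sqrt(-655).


N(a + b*sqrt(d)) = a^2 - d*b^2
= (2)^2 - (-655)*(1)^2
= 4 + 655
= 659

659


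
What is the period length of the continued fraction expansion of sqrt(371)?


Run the CF algorithm for sqrt(371).
a_0 = floor(sqrt(371)) = 19; set m_0=0, q_0=1.
Recurrence: m' = q*a - m,  q' = (d - m'^2)/q,  a' = floor((a_0 + m')/q').
  step 1: m=19, q=10, a=3
  step 2: m=11, q=25, a=1
  step 3: m=14, q=7, a=4
  step 4: m=14, q=25, a=1
  step 5: m=11, q=10, a=3
  step 6: m=19, q=1, a=38
a_6 = 2*a_0 = 38, so the period closes here.
sqrt(371) = [19; 3, 1, 4, 1, 3, 38]
Period length = 6

6


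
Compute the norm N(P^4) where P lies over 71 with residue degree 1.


N(P^a) = p^(a*f)
= 71^(4*1)
= 71^4
= 25411681

25411681


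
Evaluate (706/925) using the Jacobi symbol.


Compute (706/925) via quadratic reciprocity:
  pull out 2: (2/925) = -1  (since 925 mod 8 = 5)
  reciprocity: (353/925) -> +(925/353)
  reduce: (219/353)
  reciprocity: (219/353) -> +(353/219)
  reduce: (134/219)
  pull out 2: (2/219) = -1  (since 219 mod 8 = 3)
  reciprocity: (67/219) -> -(219/67)
  reduce: (18/67)
  pull out 2: (2/67) = -1  (since 67 mod 8 = 3)
  reciprocity: (9/67) -> +(67/9)
  reduce: (4/9)
  pull out 2: (2/9) = +1  (since 9 mod 8 = 1)
  pull out 2: (2/9) = +1  (since 9 mod 8 = 1)
  (1/9) = 1
Product of signs = 1

1


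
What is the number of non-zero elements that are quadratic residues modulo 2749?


For prime p, the number of non-zero quadratic residues is (p-1)/2.
= (2749-1)/2
= 1374

1374


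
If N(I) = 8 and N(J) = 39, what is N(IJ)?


N(IJ) = N(I) * N(J)
= 8 * 39
= 312

312


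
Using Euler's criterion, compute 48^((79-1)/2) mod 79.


p = 79 is prime and the exponent is (p-1)/2 = 39, so by Euler's criterion 48^39 = (48/79) = +1 or -1 mod 79.
Compute by square-and-multiply:
  39 = 32 + 4 + 2 + 1 (binary 100111)
  Repeated squaring mod 79: 48^1 = 48, 48^2 = 13, 48^4 = 11, 48^8 = 42, 48^16 = 26, 48^32 = 44
  48^39 = 48^32 * 48^4 * 48^2 * 48^1 = 44 * 11 * 13 * 48 mod 79
    44 * 11 = 484 = 10 mod 79
    10 * 13 = 130 = 51 mod 79
    51 * 48 = 2448 = 78 mod 79
  48^39 = 78 mod 79
Result 78 = p - 1 = -1 mod 79: 48 is a quadratic non-residue mod 79. As a residue in [0, p-1] the value is 78.
48^39 mod 79 = 78

78


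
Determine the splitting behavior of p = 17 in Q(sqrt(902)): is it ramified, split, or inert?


K = Q(sqrt(902)). Since d mod 4 = 2, disc(K) = 3608.
Check p | disc: 3608 mod 17 = 4.
p does not divide disc. Compute Legendre symbol (d/p):
1^((17-1)/2) mod 17 = 1
(d/p) = 1, so p splits: (p) = P*P' with e=1, f=1, g=2.
Therefore p is split.

split


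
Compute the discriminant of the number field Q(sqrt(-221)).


For K = Q(sqrt(d)) with d squarefree: disc(K) = d if d = 1 mod 4, and disc(K) = 4d if d = 2 or 3 mod 4.
Here d = -221, and d mod 4 = 3.
d = 3 mod 4, not 1 (O_K = Z[sqrt(d)]), so disc(K) = 4d = 4 * (-221) = -884

-884


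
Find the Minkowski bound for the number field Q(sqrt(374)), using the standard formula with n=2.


d = 374, d mod 4 = 2, so disc(K) = 4d = 1496; |disc(K)| = 1496
Real quadratic field, so n = 2, s = r2 = 0, r1 = 2
M = (n!/n^n) * (4/pi)^s * sqrt(|disc(K)|) = (2!/2^2) * (4/pi)^0 * sqrt(1496)
= 0.5 * 1.000000 * 38.678159
= 19.3391

19.3391


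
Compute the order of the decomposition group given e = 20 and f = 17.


|D_P| = e * f
= 20 * 17
= 340

340


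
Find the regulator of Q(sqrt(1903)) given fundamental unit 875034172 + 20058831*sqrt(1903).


epsilon = 875034172 + 20058831*sqrt(1903)
= 1.7501e+09
R = ln(1.7501e+09)
= 21.2829

21.2829


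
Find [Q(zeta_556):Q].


The degree equals Euler's totient phi(556).
556 = 2^2 * 139
phi(556) = 276

276


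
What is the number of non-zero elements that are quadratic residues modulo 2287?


For prime p, the number of non-zero quadratic residues is (p-1)/2.
= (2287-1)/2
= 1143

1143


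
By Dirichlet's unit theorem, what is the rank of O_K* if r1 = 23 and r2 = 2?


By Dirichlet's unit theorem:
rank = r1 + r2 - 1
= 23 + 2 - 1
= 24

24


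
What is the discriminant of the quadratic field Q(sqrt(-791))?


For K = Q(sqrt(d)) with d squarefree: disc(K) = d if d = 1 mod 4, and disc(K) = 4d if d = 2 or 3 mod 4.
Here d = -791, and d mod 4 = 1.
d = 1 mod 4 (O_K = Z[(1+sqrt(d))/2]), so disc(K) = d = -791

-791


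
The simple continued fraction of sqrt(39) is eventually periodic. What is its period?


Run the CF algorithm for sqrt(39).
a_0 = floor(sqrt(39)) = 6; set m_0=0, q_0=1.
Recurrence: m' = q*a - m,  q' = (d - m'^2)/q,  a' = floor((a_0 + m')/q').
  step 1: m=6, q=3, a=4
  step 2: m=6, q=1, a=12
a_2 = 2*a_0 = 12, so the period closes here.
sqrt(39) = [6; 4, 12]
Period length = 2

2


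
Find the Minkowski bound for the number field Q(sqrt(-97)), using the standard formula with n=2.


d = -97, d mod 4 = 3, so disc(K) = 4d = -388; |disc(K)| = 388
Imaginary quadratic field, so n = 2, s = r2 = 1, r1 = 0
M = (n!/n^n) * (4/pi)^s * sqrt(|disc(K)|) = (2!/2^2) * (4/pi)^1 * sqrt(388)
= 0.5 * 1.273240 * 19.697716
= 12.5400

12.5400


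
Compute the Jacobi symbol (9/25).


Compute (9/25) via quadratic reciprocity:
  reciprocity: (9/25) -> +(25/9)
  reduce: (7/9)
  reciprocity: (7/9) -> +(9/7)
  reduce: (2/7)
  pull out 2: (2/7) = +1  (since 7 mod 8 = 7)
  (1/7) = 1
Product of signs = 1

1


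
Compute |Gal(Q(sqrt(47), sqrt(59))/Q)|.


The 2 square roots of distinct primes are multiplicatively independent over Q,
so [K:Q] = 2^2 and Gal(K/Q) is isomorphic to (Z/2Z)^2.
|Gal| = 2^2 = 4

4


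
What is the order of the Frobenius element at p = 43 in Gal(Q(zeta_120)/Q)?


The Frobenius at p in Gal(Q(zeta_n)/Q) = (Z/nZ)* is the class of p, so its order is ord_120(43), the smallest k >= 1 with 43^k = 1 mod 120.
n = 120 = 2^3 * 3 * 5, phi(120) = 32; the order divides phi(n).
Divisors of 32: 1, 2, 4, 8, 16, 32
Repeated squaring mod 120: 43^1 = 43, 43^2 = 49, 43^4 = 1, 43^8 = 1, 43^16 = 1, 43^32 = 1
Test divisors in increasing order:
  k=1: 43^1 = 43 mod 120
  k=2: 43^2 = 49 mod 120
  k=4: 43^4 = 1 mod 120  <- first divisor giving 1
Order = 4

4


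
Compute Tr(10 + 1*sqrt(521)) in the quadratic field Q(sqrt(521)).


Tr(a + b*sqrt(d)) = (a + b*sqrt(d)) + (a - b*sqrt(d)) = 2a
= 2 * (10)
= 20

20


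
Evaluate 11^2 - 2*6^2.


x^2 - d*y^2
= 11^2 - 2*6^2
= 121 - 72
= 49

49


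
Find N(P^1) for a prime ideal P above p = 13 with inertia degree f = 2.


N(P^a) = p^(a*f)
= 13^(1*2)
= 13^2
= 169

169


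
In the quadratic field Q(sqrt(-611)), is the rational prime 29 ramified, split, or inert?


K = Q(sqrt(-611)). Since d mod 4 = 1, disc(K) = -611.
Check p | disc: -611 mod 29 = 27.
p does not divide disc. Compute Legendre symbol (d/p):
27^((29-1)/2) mod 29 = -1
(d/p) = -1, so p is inert: (p) stays prime with e=1, f=2, g=1.
Therefore p is inert.

inert


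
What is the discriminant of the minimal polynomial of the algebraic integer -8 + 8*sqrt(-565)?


The element -8 + 8*sqrt(-565) has minimal polynomial:
x^2 + 16*x + 36224
Discriminant = (16)^2 - 4*(36224)
= 256 - 144896
= -144640

-144640


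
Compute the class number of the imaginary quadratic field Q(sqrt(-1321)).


K = Q(sqrt(-1321)). d mod 4 = 3, so D = disc(K) = 4d = -5284
h(K) equals the number of primitive reduced positive-definite forms (a, b, c) = a*x^2 + b*x*y + c*y^2 with b^2 - 4ac = D,
where reduced means |b| <= a <= c, with b >= 0 whenever |b| = a or a = c, and primitive means gcd(a, b, c) = 1.
Reduced forces 3a^2 <= |D| = 5284, so 1 <= a <= 41; b must have the parity of D, and c = (b^2 - D)/(4a) must be an integer >= a.
Enumerate a = 1..41, b in [-a, a]:
  a=1: (1, 0, 1321)  [1]
  a=2: (2, 2, 661)  [1]
  a=3..4: none
  a=5: (5, -4, 265), (5, 4, 265)  [2]
  a=6: none
  a=7: (7, -6, 190), (7, 6, 190)  [2]
  a=8..9: none
  a=10: (10, -6, 133), (10, 6, 133)  [2]
  a=11..13: none
  a=14: (14, -6, 95), (14, 6, 95)  [2]
  a=15..18: none
  a=19: (19, -6, 70), (19, 6, 70)  [2]
  a=20..22: none
  a=23: (23, -12, 59), (23, 12, 59)  [2]
  a=24: none
  a=25: (25, -4, 53), (25, 4, 53)  [2]
  a=26..28: none
  a=29: (29, -20, 49), (29, 20, 49)  [2]
  a=30..34: none
  a=35: (35, -34, 46), (35, -6, 38), (35, 6, 38), (35, 34, 46)  [4]
  a=36: none
  a=37: (37, -28, 41), (37, 28, 41)  [2]
  a=38..41: none
Total reduced forms: 1 + 1 + 2 + 2 + 2 + 2 + 2 + 2 + 2 + 2 + 4 + 2 = 24
h = 24

24


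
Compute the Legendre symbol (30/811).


p = 811 is prime, so compute (30/811) with the reciprocity algorithm (Jacobi-symbol steps: pull out 2s via (2/n), flip via reciprocity, reduce):
  pull out 2: (2/811) = -1  (since 811 mod 8 = 3)
  reciprocity: (15/811) -> -(811/15)
  reduce: (1/15)
  (1/15) = 1
Product of signs = 1
(30/811) = 1

1


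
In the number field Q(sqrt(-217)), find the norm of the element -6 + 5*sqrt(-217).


N(a + b*sqrt(d)) = a^2 - d*b^2
= (-6)^2 - (-217)*(5)^2
= 36 + 5425
= 5461

5461


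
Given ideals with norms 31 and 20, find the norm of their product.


N(IJ) = N(I) * N(J)
= 31 * 20
= 620

620


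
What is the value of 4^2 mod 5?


p = 5 is prime and the exponent is (p-1)/2 = 2, so by Euler's criterion 4^2 = (4/5) = +1 or -1 mod 5.
Compute by square-and-multiply:
  2 = 2 (binary 10)
  Repeated squaring mod 5: 4^1 = 4, 4^2 = 1
  4^2 = 1 mod 5
Result 1: 4 is a quadratic residue mod 5.
4^2 mod 5 = 1

1


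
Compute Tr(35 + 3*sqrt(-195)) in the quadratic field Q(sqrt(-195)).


Tr(a + b*sqrt(d)) = (a + b*sqrt(d)) + (a - b*sqrt(d)) = 2a
= 2 * (35)
= 70

70


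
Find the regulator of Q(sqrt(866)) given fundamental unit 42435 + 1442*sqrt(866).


epsilon = 42435 + 1442*sqrt(866)
= 84870.0000
R = ln(84870.0000)
= 11.3489

11.3489


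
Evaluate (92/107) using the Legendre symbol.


p = 107 is prime, so compute (92/107) with the reciprocity algorithm (Jacobi-symbol steps: pull out 2s via (2/n), flip via reciprocity, reduce):
  pull out 2: (2/107) = -1  (since 107 mod 8 = 3)
  pull out 2: (2/107) = -1  (since 107 mod 8 = 3)
  reciprocity: (23/107) -> -(107/23)
  reduce: (15/23)
  reciprocity: (15/23) -> -(23/15)
  reduce: (8/15)
  pull out 2: (2/15) = +1  (since 15 mod 8 = 7)
  pull out 2: (2/15) = +1  (since 15 mod 8 = 7)
  pull out 2: (2/15) = +1  (since 15 mod 8 = 7)
  (1/15) = 1
Product of signs = 1
(92/107) = 1

1


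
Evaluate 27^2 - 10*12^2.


x^2 - d*y^2
= 27^2 - 10*12^2
= 729 - 1440
= -711

-711


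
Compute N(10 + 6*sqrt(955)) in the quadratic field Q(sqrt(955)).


N(a + b*sqrt(d)) = a^2 - d*b^2
= (10)^2 - (955)*(6)^2
= 100 - 34380
= -34280

-34280


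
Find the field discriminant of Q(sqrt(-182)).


For K = Q(sqrt(d)) with d squarefree: disc(K) = d if d = 1 mod 4, and disc(K) = 4d if d = 2 or 3 mod 4.
Here d = -182, and d mod 4 = 2.
d = 2 mod 4, not 1 (O_K = Z[sqrt(d)]), so disc(K) = 4d = 4 * (-182) = -728

-728


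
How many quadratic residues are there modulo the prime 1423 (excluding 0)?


For prime p, the number of non-zero quadratic residues is (p-1)/2.
= (1423-1)/2
= 711

711


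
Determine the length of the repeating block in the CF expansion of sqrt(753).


Run the CF algorithm for sqrt(753).
a_0 = floor(sqrt(753)) = 27; set m_0=0, q_0=1.
Recurrence: m' = q*a - m,  q' = (d - m'^2)/q,  a' = floor((a_0 + m')/q').
  step 1: m=27, q=24, a=2
  step 2: m=21, q=13, a=3
  step 3: m=18, q=33, a=1
  step 4: m=15, q=16, a=2
  step 5: m=17, q=29, a=1
  step 6: m=12, q=21, a=1
  step 7: m=9, q=32, a=1
  step 8: m=23, q=7, a=7
  step 9: m=26, q=11, a=4
  step 10: m=18, q=39, a=1
  step 11: m=21, q=8, a=6
  step 12: m=27, q=3, a=18
  step 13: m=27, q=8, a=6
  step 14: m=21, q=39, a=1
  step 15: m=18, q=11, a=4
  step 16: m=26, q=7, a=7
  step 17: m=23, q=32, a=1
  step 18: m=9, q=21, a=1
  step 19: m=12, q=29, a=1
  step 20: m=17, q=16, a=2
  step 21: m=15, q=33, a=1
  step 22: m=18, q=13, a=3
  step 23: m=21, q=24, a=2
  step 24: m=27, q=1, a=54
a_24 = 2*a_0 = 54, so the period closes here.
sqrt(753) = [27; 2, 3, 1, 2, 1, 1, 1, 7, 4, 1, 6, 18, 6, 1, 4, 7, 1, 1, 1, 2, 1, 3, 2, 54]
Period length = 24

24
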